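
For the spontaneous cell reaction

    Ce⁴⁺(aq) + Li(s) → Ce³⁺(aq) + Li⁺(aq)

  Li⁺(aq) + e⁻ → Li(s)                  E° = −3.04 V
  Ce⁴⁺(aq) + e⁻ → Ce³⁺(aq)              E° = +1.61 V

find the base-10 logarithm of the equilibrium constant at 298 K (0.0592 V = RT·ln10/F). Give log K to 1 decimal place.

log K = 78.5

The Ce⁴⁺/Ce³⁺ couple is reduced (cathode); E°cell = +1.61 − (−3.04) = +4.65 V with n = 1.
At equilibrium E = 0, so log K = nE°cell / 0.0592 = (1)(+4.65) / 0.0592 = 78.5.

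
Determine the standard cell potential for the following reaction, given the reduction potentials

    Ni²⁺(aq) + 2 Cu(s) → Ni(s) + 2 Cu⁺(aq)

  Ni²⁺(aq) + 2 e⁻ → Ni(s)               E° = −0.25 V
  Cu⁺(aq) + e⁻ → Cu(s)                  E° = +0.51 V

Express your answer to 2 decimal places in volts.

−0.76 V

In the reaction as written, Ni²⁺(aq) is reduced (cathode) and Cu⁺(aq) is produced by oxidation at the anode.
E°cell = E°(cathode) − E°(anode) = −0.25 − (+0.51) = −0.76 V.
The negative E°cell means the reaction is non-spontaneous in the direction written.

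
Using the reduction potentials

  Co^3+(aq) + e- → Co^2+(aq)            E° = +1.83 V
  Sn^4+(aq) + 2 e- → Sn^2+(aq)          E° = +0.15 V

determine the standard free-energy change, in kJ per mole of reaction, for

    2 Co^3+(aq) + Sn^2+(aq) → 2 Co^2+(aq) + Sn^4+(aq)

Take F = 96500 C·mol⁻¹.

In the reaction as written Co^3+(aq) is reduced, so the Co³⁺/Co²⁺ couple is the cathode and Sn⁴⁺/Sn²⁺ is the anode.
E°cell = +1.83 − (+0.15) = +1.68 V; balancing electrons gives n = 2.
ΔG° = −nFE°cell = −(2)(96500)(+1.68) J/mol = −324 kJ/mol.

−324 kJ/mol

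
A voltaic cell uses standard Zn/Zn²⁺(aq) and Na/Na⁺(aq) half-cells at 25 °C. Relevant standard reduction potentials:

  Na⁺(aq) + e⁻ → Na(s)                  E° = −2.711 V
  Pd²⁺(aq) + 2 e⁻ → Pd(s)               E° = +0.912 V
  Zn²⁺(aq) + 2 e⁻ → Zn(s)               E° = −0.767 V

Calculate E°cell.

The Zn²⁺/Zn couple has the higher E°, so Zn ion is reduced (cathode) and Na is oxidized (anode).
E°cell = E°(cathode) − E°(anode) = −0.767 − (−2.711) = +1.944 V.

+1.944 V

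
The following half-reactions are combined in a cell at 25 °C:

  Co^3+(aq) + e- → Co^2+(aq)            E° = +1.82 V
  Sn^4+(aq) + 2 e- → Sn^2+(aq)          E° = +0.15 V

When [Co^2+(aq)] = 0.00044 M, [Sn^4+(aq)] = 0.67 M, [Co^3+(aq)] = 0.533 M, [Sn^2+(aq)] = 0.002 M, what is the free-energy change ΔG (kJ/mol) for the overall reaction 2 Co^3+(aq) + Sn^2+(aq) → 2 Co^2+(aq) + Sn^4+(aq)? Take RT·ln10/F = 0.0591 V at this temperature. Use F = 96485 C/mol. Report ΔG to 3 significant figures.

−343 kJ/mol

E°cell = +1.82 − (+0.15) = +1.67 V; the balanced reaction transfers n = 2 electrons.
The reaction quotient is ([Co^2+(aq)]^2·[Sn^4+(aq)]) / ([Co^3+(aq)]^2·[Sn^2+(aq)]) = 0.000228; by Nernst, E = +1.67 − (0.0591/2)(−3.642) = +1.7776 V.
Then ΔG = −nFE = −2 × 96485 × +1.7776 J/mol = −343 kJ/mol.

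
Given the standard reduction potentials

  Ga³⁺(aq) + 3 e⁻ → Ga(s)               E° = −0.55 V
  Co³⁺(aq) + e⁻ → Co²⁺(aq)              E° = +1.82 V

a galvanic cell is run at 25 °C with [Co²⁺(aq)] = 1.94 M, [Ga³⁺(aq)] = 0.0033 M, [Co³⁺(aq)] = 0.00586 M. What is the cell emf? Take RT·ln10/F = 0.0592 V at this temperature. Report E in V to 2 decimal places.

Since E°(Co³⁺/Co²⁺) > E°(Ga³⁺/Ga), Co³⁺/Co²⁺ serves as the cathode.
The standard potential is +1.82 − (−0.55) = +2.37 V and the balanced reaction transfers n = 3 electrons.
The balanced reaction is 3 Co³⁺(aq) + Ga(s) → 3 Co²⁺(aq) + Ga³⁺(aq), so Q = ([Co²⁺(aq)]^3·[Ga³⁺(aq)]) / [Co³⁺(aq)]^3 = 1.2×10^5 and log Q = 5.078.
By the Nernst equation, E = +2.37 − (0.0592/3)·(5.078) = +2.27 V.

+2.27 V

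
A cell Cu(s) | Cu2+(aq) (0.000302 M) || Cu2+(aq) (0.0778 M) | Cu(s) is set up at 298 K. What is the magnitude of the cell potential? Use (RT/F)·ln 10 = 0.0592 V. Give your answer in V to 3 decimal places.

For a concentration cell E°cell = 0, since both electrodes use the same couple.
The compartment with the higher Cu2+(aq) concentration (0.0778 M) acts as the cathode; ions are reduced there and produced at the dilute (0.000302 M) anode.
With n = 2, Ecell = −(0.0592/2)·log([dilute]/[conc]) = −(0.0592/2)·log(0.000302/0.0778) = +0.071 V.

0.071 V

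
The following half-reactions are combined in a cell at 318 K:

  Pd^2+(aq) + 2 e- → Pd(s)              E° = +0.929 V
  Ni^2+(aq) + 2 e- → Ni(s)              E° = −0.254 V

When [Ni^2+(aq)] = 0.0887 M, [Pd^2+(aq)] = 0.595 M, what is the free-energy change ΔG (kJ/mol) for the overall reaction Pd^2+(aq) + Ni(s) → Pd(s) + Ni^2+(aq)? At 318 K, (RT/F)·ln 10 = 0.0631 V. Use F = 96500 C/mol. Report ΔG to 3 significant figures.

The standard cell potential is +0.929 − (−0.254) = +1.183 V, with n = 2 electrons in the balanced equation.
The reaction quotient is [Ni^2+(aq)] / [Pd^2+(aq)] = 0.149; by Nernst, E = +1.183 − (0.0631/2)(−0.827) = +1.2091 V.
Finally ΔG = −nFE = −(2)(96500 C/mol)(+1.2091 V) = −233 kJ/mol.

−233 kJ/mol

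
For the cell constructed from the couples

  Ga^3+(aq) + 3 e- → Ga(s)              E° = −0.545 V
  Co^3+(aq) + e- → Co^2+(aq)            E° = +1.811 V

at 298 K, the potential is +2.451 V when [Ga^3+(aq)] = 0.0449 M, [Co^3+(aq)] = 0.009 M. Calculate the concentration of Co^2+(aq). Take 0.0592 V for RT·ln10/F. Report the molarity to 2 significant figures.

0.00063 M

The Co³⁺/Co²⁺ couple has the larger reduction potential, so it is the cathode: E°cell = +1.811 − (−0.545) = +2.356 V and n = 3.
Rearranging E = E° − (0.0592/n)·log Q gives log Q = 3(+2.356 − (+2.451))/0.0592 = −4.814.
For 3 Co^3+(aq) + Ga(s) → 3 Co^2+(aq) + Ga^3+(aq), the reaction quotient is Q = ([Co^2+(aq)]^3·[Ga^3+(aq)]) / [Co^3+(aq)]^3.
Solving for the unknown gives log [Co^2+(aq)] = −3.201, so [Co^2+(aq)] ≈ 0.00063 M.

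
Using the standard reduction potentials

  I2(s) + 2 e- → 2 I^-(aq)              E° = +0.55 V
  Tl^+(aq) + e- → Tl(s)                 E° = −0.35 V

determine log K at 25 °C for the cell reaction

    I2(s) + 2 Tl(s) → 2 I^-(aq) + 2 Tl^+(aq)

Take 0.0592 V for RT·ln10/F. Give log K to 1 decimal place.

log K = 30.4

The I₂/I⁻ couple is reduced (cathode); E°cell = +0.55 − (−0.35) = +0.90 V with n = 2.
At equilibrium E = 0, so log K = nE°cell / 0.0592 = (2)(+0.90) / 0.0592 = 30.4.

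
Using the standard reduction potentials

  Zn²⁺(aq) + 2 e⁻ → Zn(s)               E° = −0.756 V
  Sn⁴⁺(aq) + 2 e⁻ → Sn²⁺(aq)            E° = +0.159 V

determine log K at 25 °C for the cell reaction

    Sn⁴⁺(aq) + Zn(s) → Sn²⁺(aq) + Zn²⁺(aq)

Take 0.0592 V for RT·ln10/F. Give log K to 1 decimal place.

log K = 30.9

The Sn⁴⁺/Sn²⁺ couple is reduced (cathode); E°cell = +0.159 − (−0.756) = +0.915 V with n = 2.
At equilibrium E = 0, so log K = nE°cell / 0.0592 = (2)(+0.915) / 0.0592 = 30.9.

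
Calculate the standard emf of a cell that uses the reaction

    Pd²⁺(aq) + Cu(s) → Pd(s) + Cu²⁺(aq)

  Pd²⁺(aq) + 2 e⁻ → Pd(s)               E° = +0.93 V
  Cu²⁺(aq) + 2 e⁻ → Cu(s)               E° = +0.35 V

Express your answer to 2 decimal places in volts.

+0.58 V

In the reaction as written, Pd²⁺(aq) is reduced (cathode) and Cu²⁺(aq) is produced by oxidation at the anode.
E°cell = E°(cathode) − E°(anode) = +0.93 − (+0.35) = +0.58 V.
The positive value indicates the reaction is spontaneous as written.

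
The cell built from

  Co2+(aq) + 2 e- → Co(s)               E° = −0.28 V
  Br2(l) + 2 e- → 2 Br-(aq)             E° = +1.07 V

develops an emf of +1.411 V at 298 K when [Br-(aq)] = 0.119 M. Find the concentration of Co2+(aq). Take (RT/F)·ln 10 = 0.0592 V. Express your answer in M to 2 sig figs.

With Br₂/Br⁻ at the cathode and Co²⁺/Co at the anode, E°cell = +1.07 − (−0.28) = +1.35 V (n = 2).
Since E = E° − (0.0592/n)·log Q, log Q = n(E° − E)/0.0592 = −2.061.
The balanced reaction is Br2(l) + Co(s) → 2 Br-(aq) + Co2+(aq), so Q = [Br-(aq)]^2·[Co2+(aq)].
Solving for the unknown gives log [Co2+(aq)] = −0.212, so [Co2+(aq)] ≈ 0.61 M.

0.61 M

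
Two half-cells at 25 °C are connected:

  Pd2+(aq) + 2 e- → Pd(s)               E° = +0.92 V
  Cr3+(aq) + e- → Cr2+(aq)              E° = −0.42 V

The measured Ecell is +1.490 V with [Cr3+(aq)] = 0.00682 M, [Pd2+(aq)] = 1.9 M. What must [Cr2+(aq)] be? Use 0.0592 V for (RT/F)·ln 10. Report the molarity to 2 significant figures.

Pd²⁺/Pd is the cathode (higher E°); E°cell = +0.92 − (−0.42) = +1.34 V with n = 2.
Since E = E° − (0.0592/n)·log Q, log Q = n(E° − E)/0.0592 = −5.068.
The balanced reaction is Pd2+(aq) + 2 Cr2+(aq) → Pd(s) + 2 Cr3+(aq), so Q = [Cr3+(aq)]^2 / ([Pd2+(aq)]·[Cr2+(aq)]^2).
Substituting the known concentrations and solving, log [Cr2+(aq)] = 0.228 and [Cr2+(aq)] = 1.7 M.

1.7 M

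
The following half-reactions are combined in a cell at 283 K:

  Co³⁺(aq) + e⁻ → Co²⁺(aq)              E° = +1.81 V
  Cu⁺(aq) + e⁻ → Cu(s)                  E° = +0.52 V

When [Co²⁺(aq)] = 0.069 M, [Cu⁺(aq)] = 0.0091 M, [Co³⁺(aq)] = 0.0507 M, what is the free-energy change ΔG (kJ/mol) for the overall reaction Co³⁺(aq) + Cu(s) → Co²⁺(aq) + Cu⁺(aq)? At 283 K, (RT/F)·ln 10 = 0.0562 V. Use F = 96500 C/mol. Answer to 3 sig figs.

−135 kJ/mol

With Co³⁺/Co²⁺ reduced at the cathode, E°cell = +1.81 − (+0.52) = +1.29 V and n = 1.
Here Q = ([Co²⁺(aq)]·[Cu⁺(aq)]) / [Co³⁺(aq)] = 0.0124 (log Q = −1.907), giving E = +1.29 − (0.0562/1)·(−1.907) = +1.3972 V.
Then ΔG = −nFE = −1 × 96500 × +1.3972 J/mol = −135 kJ/mol.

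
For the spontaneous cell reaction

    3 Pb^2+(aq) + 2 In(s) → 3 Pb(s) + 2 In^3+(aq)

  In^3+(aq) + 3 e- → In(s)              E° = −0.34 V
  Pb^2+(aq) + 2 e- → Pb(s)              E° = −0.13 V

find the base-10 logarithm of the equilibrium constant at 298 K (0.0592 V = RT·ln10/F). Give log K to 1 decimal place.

log K = 21.3

The Pb²⁺/Pb couple is reduced (cathode); E°cell = −0.13 − (−0.34) = +0.21 V with n = 6.
At equilibrium E = 0, so log K = nE°cell / 0.0592 = (6)(+0.21) / 0.0592 = 21.3.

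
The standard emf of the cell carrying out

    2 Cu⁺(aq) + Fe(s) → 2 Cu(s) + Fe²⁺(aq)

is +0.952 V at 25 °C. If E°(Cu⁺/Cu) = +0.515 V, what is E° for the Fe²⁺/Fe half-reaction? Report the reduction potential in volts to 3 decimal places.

In the reaction as written the Cu⁺/Cu couple is reduced (cathode) and Fe²⁺/Fe is oxidized (anode), so E°cell = E°(Cu⁺/Cu) − E°(Fe²⁺/Fe).
E°(Fe²⁺/Fe) = E°(cathode) − E°cell = +0.515 − (+0.952) = −0.437 V.

−0.437 V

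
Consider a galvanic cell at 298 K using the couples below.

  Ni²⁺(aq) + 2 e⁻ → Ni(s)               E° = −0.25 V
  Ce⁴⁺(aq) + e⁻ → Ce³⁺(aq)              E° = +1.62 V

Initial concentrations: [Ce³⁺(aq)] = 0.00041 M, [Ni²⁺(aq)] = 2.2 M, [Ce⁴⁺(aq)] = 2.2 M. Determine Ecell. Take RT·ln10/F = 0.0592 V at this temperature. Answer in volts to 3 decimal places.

+2.081 V

The Ce⁴⁺/Ce³⁺ couple has the more positive E°, so it is the cathode; Ni²⁺/Ni is the anode.
E°cell = +1.62 − (−0.25) = +1.87 V, with n = 2 electrons transferred.
The balanced reaction is 2 Ce⁴⁺(aq) + Ni(s) → 2 Ce³⁺(aq) + Ni²⁺(aq), so Q = ([Ce³⁺(aq)]^2·[Ni²⁺(aq)]) / [Ce⁴⁺(aq)]^2 = 7.64×10^−8 and log Q = −7.117.
Applying E = E° − (RT ln10/nF)·log Q gives +1.87 − (0.0592/2)(−7.117) = +2.081 V.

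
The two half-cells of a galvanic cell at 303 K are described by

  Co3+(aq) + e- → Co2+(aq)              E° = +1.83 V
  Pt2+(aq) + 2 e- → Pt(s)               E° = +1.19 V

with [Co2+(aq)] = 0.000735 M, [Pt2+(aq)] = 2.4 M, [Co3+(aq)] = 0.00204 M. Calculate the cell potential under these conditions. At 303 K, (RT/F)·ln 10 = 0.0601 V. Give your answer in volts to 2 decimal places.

Co³⁺/Co²⁺ is reduced (cathode, E° = +1.83 V) and Pt²⁺/Pt is oxidized (anode).
E°cell = E°cat − E°an = +1.83 − (+1.19) = +0.64 V; n = 2.
Balancing gives 2 Co3+(aq) + Pt(s) → 2 Co2+(aq) + Pt2+(aq); hence Q = ([Co2+(aq)]^2·[Pt2+(aq)]) / [Co3+(aq)]^2 = 0.312 (log Q = −0.506).
By the Nernst equation, E = +0.64 − (0.0601/2)·(−0.506) = +0.66 V.

+0.66 V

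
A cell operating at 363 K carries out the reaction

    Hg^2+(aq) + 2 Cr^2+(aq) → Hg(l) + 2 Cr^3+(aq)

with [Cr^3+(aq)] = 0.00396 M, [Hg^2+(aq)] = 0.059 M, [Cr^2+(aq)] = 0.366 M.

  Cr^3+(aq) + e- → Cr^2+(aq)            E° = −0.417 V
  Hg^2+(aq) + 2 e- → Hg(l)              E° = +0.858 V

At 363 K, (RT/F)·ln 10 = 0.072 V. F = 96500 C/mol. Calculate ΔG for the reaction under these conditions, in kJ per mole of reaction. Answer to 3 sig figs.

The standard cell potential is +0.858 − (−0.417) = +1.275 V, with n = 2 electrons in the balanced equation.
The reaction quotient is [Cr^3+(aq)]^2 / ([Hg^2+(aq)]·[Cr^2+(aq)]^2) = 0.00198; by Nernst, E = +1.275 − (0.072/2)(−2.702) = +1.3723 V.
Then ΔG = −nFE = −2 × 96500 × +1.3723 J/mol = −265 kJ/mol.

−265 kJ/mol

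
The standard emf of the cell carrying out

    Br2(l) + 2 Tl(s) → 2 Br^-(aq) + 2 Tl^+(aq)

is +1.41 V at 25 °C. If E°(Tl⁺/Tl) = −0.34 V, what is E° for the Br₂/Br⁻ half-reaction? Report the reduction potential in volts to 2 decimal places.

In the reaction as written the Br₂/Br⁻ couple is reduced (cathode) and Tl⁺/Tl is oxidized (anode), so E°cell = E°(Br₂/Br⁻) − E°(Tl⁺/Tl).
E°(Br₂/Br⁻) = E°cell + E°(anode) = +1.41 + (−0.34) = +1.07 V.

+1.07 V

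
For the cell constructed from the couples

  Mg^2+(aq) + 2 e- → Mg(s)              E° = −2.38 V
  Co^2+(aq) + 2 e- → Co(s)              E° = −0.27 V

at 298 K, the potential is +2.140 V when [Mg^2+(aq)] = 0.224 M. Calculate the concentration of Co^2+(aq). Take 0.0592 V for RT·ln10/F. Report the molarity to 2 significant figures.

2.3 M

The Co²⁺/Co couple has the larger reduction potential, so it is the cathode: E°cell = −0.27 − (−2.38) = +2.11 V and n = 2.
From the Nernst equation, log Q = n(E° − E)/0.0592 = 2·(+2.11 − (+2.140))/0.0592 = −1.014.
The balanced reaction is Co^2+(aq) + Mg(s) → Co(s) + Mg^2+(aq), so Q = [Mg^2+(aq)] / [Co^2+(aq)].
Isolating [Co^2+(aq)] in Q = 10^{−1.014} yields log [Co^2+(aq)] = 0.364, i.e. 2.3 M.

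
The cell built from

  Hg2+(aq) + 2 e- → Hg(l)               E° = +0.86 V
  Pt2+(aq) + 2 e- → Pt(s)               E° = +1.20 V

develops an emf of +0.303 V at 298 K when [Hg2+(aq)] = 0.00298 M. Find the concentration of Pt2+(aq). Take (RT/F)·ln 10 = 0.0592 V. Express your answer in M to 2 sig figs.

The Pt²⁺/Pt couple has the larger reduction potential, so it is the cathode: E°cell = +1.20 − (+0.86) = +0.34 V and n = 2.
Rearranging E = E° − (0.0592/n)·log Q gives log Q = 2(+0.34 − (+0.303))/0.0592 = 1.250.
Balancing electrons gives Pt2+(aq) + Hg(l) → Pt(s) + Hg2+(aq); thus Q = [Hg2+(aq)] / [Pt2+(aq)].
Isolating [Pt2+(aq)] in Q = 10^{1.250} yields log [Pt2+(aq)] = −3.776, i.e. 0.00017 M.

0.00017 M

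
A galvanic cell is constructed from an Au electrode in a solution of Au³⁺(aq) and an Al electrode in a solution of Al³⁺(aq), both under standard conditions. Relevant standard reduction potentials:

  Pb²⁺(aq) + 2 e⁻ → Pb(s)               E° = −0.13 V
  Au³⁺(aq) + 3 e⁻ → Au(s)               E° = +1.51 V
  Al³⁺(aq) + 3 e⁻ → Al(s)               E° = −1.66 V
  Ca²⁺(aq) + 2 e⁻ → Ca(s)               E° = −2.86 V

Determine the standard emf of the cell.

The Au³⁺/Au couple has the higher E°, so Au ion is reduced (cathode) and Al is oxidized (anode).
E°cell = E°(cathode) − E°(anode) = +1.51 − (−1.66) = +3.17 V.

+3.17 V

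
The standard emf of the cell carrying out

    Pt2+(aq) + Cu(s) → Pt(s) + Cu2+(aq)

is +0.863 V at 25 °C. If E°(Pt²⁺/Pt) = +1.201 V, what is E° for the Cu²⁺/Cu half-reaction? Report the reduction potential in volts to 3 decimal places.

In the reaction as written the Pt²⁺/Pt couple is reduced (cathode) and Cu²⁺/Cu is oxidized (anode), so E°cell = E°(Pt²⁺/Pt) − E°(Cu²⁺/Cu).
E°(Cu²⁺/Cu) = E°(cathode) − E°cell = +1.201 − (+0.863) = +0.338 V.

+0.338 V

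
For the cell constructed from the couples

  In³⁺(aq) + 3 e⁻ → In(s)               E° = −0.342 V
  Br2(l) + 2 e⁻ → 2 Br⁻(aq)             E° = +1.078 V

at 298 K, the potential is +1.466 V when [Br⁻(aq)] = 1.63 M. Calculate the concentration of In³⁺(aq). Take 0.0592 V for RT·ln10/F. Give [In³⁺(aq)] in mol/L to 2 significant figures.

0.0011 M

Br₂/Br⁻ is the cathode (higher E°); E°cell = +1.078 − (−0.342) = +1.420 V with n = 6.
Rearranging E = E° − (0.0592/n)·log Q gives log Q = 6(+1.420 − (+1.466))/0.0592 = −4.662.
For 3 Br2(l) + 2 In(s) → 6 Br⁻(aq) + 2 In³⁺(aq), the reaction quotient is Q = [Br⁻(aq)]^6·[In³⁺(aq)]^2.
Isolating [In³⁺(aq)] in Q = 10^{−4.662} yields log [In³⁺(aq)] = −2.968, i.e. 0.0011 M.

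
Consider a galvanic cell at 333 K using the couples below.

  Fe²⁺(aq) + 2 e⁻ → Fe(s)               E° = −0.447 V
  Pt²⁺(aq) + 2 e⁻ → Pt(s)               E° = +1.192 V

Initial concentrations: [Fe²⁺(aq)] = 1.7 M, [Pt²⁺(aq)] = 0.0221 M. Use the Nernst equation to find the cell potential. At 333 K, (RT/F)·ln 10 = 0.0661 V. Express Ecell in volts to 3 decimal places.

Since E°(Pt²⁺/Pt) > E°(Fe²⁺/Fe), Pt²⁺/Pt serves as the cathode.
E°cell = E°cat − E°an = +1.192 − (−0.447) = +1.639 V; n = 2.
The balanced reaction is Pt²⁺(aq) + Fe(s) → Pt(s) + Fe²⁺(aq), so Q = [Fe²⁺(aq)] / [Pt²⁺(aq)] = 76.9 and log Q = 1.886.
E = E° − (0.0661/n)·log Q = +1.639 − (0.0661/2)(1.886) = +1.577 V.

+1.577 V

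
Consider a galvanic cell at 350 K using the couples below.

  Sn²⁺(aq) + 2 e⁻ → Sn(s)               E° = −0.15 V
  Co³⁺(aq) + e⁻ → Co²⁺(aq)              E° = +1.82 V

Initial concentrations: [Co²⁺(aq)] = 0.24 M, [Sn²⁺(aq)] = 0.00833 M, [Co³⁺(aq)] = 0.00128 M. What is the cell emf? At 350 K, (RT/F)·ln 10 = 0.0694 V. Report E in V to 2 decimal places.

The Co³⁺/Co²⁺ couple has the more positive E°, so it is the cathode; Sn²⁺/Sn is the anode.
The standard potential is +1.82 − (−0.15) = +1.97 V and the balanced reaction transfers n = 2 electrons.
The balanced reaction is 2 Co³⁺(aq) + Sn(s) → 2 Co²⁺(aq) + Sn²⁺(aq), so Q = ([Co²⁺(aq)]^2·[Sn²⁺(aq)]) / [Co³⁺(aq)]^2 = 293 and log Q = 2.467.
E = E° − (0.0694/n)·log Q = +1.97 − (0.0694/2)(2.467) = +1.88 V.

+1.88 V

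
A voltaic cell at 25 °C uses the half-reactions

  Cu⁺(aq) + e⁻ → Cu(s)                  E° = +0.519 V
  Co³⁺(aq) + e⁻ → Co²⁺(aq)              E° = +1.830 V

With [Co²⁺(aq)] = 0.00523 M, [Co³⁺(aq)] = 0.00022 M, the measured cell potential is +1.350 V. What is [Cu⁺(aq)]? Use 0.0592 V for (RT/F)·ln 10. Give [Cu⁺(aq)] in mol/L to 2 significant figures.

0.0092 M

Co³⁺/Co²⁺ is the cathode (higher E°); E°cell = +1.830 − (+0.519) = +1.311 V with n = 1.
Rearranging E = E° − (0.0592/n)·log Q gives log Q = 1(+1.311 − (+1.350))/0.0592 = −0.659.
The balanced reaction is Co³⁺(aq) + Cu(s) → Co²⁺(aq) + Cu⁺(aq), so Q = ([Co²⁺(aq)]·[Cu⁺(aq)]) / [Co³⁺(aq)].
Isolating [Cu⁺(aq)] in Q = 10^{−0.659} yields log [Cu⁺(aq)] = −2.035, i.e. 0.0092 M.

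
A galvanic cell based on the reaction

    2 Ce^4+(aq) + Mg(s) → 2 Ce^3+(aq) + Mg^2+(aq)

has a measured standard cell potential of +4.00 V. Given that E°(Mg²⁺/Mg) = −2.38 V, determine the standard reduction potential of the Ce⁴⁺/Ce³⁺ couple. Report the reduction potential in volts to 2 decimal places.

In the reaction as written the Ce⁴⁺/Ce³⁺ couple is reduced (cathode) and Mg²⁺/Mg is oxidized (anode), so E°cell = E°(Ce⁴⁺/Ce³⁺) − E°(Mg²⁺/Mg).
E°(Ce⁴⁺/Ce³⁺) = E°cell + E°(anode) = +4.00 + (−2.38) = +1.62 V.

+1.62 V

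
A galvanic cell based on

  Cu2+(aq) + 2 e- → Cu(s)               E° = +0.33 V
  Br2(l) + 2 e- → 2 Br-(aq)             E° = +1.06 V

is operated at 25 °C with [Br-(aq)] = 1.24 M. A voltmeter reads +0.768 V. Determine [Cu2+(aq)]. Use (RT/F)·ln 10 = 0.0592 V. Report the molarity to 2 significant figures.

0.034 M

With Br₂/Br⁻ at the cathode and Cu²⁺/Cu at the anode, E°cell = +1.06 − (+0.33) = +0.73 V (n = 2).
Rearranging E = E° − (0.0592/n)·log Q gives log Q = 2(+0.73 − (+0.768))/0.0592 = −1.284.
The balanced reaction is Br2(l) + Cu(s) → 2 Br-(aq) + Cu2+(aq), so Q = [Br-(aq)]^2·[Cu2+(aq)].
Solving for the unknown gives log [Cu2+(aq)] = −1.471, so [Cu2+(aq)] ≈ 0.034 M.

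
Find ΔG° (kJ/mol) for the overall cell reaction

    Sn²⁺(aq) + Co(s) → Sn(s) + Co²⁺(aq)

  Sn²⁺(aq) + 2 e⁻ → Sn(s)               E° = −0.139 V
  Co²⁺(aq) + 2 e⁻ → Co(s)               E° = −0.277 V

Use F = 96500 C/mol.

In the reaction as written Sn²⁺(aq) is reduced, so the Sn²⁺/Sn couple is the cathode and Co²⁺/Co is the anode.
E°cell = −0.139 − (−0.277) = +0.138 V; balancing electrons gives n = 2.
ΔG° = −nFE°cell = −(2)(96500)(+0.138) J/mol = −26.6 kJ/mol.

−26.6 kJ/mol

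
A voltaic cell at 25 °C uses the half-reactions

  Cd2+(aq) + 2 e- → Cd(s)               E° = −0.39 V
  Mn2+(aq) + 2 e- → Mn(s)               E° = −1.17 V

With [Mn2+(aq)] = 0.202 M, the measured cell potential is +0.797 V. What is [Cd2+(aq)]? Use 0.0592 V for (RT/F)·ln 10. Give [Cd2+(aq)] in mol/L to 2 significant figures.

0.76 M

Cd²⁺/Cd is the cathode (higher E°); E°cell = −0.39 − (−1.17) = +0.78 V with n = 2.
Since E = E° − (0.0592/n)·log Q, log Q = n(E° − E)/0.0592 = −0.574.
Balancing electrons gives Cd2+(aq) + Mn(s) → Cd(s) + Mn2+(aq); thus Q = [Mn2+(aq)] / [Cd2+(aq)].
Isolating [Cd2+(aq)] in Q = 10^{−0.574} yields log [Cd2+(aq)] = −0.121, i.e. 0.76 M.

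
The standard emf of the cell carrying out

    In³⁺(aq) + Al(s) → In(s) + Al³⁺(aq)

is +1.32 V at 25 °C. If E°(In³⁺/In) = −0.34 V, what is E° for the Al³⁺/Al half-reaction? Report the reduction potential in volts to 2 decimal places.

−1.66 V

In the reaction as written the In³⁺/In couple is reduced (cathode) and Al³⁺/Al is oxidized (anode), so E°cell = E°(In³⁺/In) − E°(Al³⁺/Al).
E°(Al³⁺/Al) = E°(cathode) − E°cell = −0.34 − (+1.32) = −1.66 V.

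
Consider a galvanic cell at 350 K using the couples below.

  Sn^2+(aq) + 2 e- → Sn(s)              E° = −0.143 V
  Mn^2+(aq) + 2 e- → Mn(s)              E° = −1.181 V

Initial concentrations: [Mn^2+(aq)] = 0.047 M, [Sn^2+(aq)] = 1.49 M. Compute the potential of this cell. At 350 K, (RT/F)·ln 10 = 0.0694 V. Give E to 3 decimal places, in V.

Sn²⁺/Sn is reduced (cathode, E° = −0.143 V) and Mn²⁺/Mn is oxidized (anode).
E°cell = −0.143 − (−1.181) = +1.038 V, with n = 2 electrons transferred.
Balancing gives Sn^2+(aq) + Mn(s) → Sn(s) + Mn^2+(aq); hence Q = [Mn^2+(aq)] / [Sn^2+(aq)] = 0.0315 (log Q = −1.501).
E = E° − (0.0694/n)·log Q = +1.038 − (0.0694/2)(−1.501) = +1.090 V.

+1.090 V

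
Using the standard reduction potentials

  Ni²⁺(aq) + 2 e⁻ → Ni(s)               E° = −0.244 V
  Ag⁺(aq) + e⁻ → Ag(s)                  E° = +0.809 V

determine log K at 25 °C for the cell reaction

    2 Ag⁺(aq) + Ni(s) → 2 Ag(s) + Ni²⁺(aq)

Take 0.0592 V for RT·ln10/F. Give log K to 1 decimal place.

log K = 35.6

The Ag⁺/Ag couple is reduced (cathode); E°cell = +0.809 − (−0.244) = +1.053 V with n = 2.
At equilibrium E = 0, so log K = nE°cell / 0.0592 = (2)(+1.053) / 0.0592 = 35.6.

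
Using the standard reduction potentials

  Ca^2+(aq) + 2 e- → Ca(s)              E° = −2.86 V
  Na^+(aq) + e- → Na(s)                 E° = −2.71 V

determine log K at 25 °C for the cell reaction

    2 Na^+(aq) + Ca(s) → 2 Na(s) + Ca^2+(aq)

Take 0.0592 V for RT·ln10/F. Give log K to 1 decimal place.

log K = 5.1

The Na⁺/Na couple is reduced (cathode); E°cell = −2.71 − (−2.86) = +0.15 V with n = 2.
At equilibrium E = 0, so log K = nE°cell / 0.0592 = (2)(+0.15) / 0.0592 = 5.1.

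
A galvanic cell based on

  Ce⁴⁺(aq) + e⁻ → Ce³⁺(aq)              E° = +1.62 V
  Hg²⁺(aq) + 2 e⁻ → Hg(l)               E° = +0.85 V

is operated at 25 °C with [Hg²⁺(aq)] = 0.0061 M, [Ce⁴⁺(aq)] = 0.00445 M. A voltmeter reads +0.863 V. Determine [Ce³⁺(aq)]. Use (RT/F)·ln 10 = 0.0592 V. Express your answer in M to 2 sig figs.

0.0015 M

Ce⁴⁺/Ce³⁺ is the cathode (higher E°); E°cell = +1.62 − (+0.85) = +0.77 V with n = 2.
Since E = E° − (0.0592/n)·log Q, log Q = n(E° − E)/0.0592 = −3.142.
The balanced reaction is 2 Ce⁴⁺(aq) + Hg(l) → 2 Ce³⁺(aq) + Hg²⁺(aq), so Q = ([Ce³⁺(aq)]^2·[Hg²⁺(aq)]) / [Ce⁴⁺(aq)]^2.
Substituting the known concentrations and solving, log [Ce³⁺(aq)] = −2.815 and [Ce³⁺(aq)] = 0.0015 M.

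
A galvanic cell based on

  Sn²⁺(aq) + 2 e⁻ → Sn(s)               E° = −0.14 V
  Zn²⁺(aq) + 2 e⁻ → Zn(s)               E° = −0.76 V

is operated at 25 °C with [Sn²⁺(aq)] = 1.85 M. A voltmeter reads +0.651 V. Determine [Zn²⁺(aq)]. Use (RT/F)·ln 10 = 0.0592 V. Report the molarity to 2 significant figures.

0.17 M

The Sn²⁺/Sn couple has the larger reduction potential, so it is the cathode: E°cell = −0.14 − (−0.76) = +0.62 V and n = 2.
From the Nernst equation, log Q = n(E° − E)/0.0592 = 2·(+0.62 − (+0.651))/0.0592 = −1.047.
Balancing electrons gives Sn²⁺(aq) + Zn(s) → Sn(s) + Zn²⁺(aq); thus Q = [Zn²⁺(aq)] / [Sn²⁺(aq)].
Isolating [Zn²⁺(aq)] in Q = 10^{−1.047} yields log [Zn²⁺(aq)] = −0.780, i.e. 0.17 M.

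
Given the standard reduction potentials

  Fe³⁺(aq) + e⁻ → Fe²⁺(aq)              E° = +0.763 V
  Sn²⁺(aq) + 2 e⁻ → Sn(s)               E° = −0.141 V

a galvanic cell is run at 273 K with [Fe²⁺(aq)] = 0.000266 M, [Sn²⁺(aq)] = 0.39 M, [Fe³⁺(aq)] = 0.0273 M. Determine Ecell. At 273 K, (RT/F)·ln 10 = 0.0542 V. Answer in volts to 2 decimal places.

Fe³⁺/Fe²⁺ is reduced (cathode, E° = +0.763 V) and Sn²⁺/Sn is oxidized (anode).
E°cell = E°cat − E°an = +0.763 − (−0.141) = +0.904 V; n = 2.
For the overall reaction 2 Fe³⁺(aq) + Sn(s) → 2 Fe²⁺(aq) + Sn²⁺(aq), Q = ([Fe²⁺(aq)]^2·[Sn²⁺(aq)]) / [Fe³⁺(aq)]^2 = 3.7×10^−5, giving log Q = −4.431.
E = E° − (0.0542/n)·log Q = +0.904 − (0.0542/2)(−4.431) = +1.02 V.

+1.02 V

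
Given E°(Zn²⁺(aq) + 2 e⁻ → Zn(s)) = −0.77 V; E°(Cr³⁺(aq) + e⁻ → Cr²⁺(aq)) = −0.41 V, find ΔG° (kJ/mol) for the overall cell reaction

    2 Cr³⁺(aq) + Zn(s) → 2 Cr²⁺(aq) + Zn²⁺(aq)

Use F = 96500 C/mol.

−69.5 kJ/mol

In the reaction as written Cr³⁺(aq) is reduced, so the Cr³⁺/Cr²⁺ couple is the cathode and Zn²⁺/Zn is the anode.
E°cell = −0.41 − (−0.77) = +0.36 V; balancing electrons gives n = 2.
ΔG° = −nFE°cell = −(2)(96500)(+0.36) J/mol = −69.5 kJ/mol.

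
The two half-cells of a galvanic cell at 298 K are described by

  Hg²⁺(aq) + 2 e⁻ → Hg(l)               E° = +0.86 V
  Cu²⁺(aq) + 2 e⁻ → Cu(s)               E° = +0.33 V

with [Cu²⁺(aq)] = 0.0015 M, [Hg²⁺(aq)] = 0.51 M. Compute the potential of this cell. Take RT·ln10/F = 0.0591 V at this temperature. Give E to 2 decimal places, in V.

Hg²⁺/Hg is reduced (cathode, E° = +0.86 V) and Cu²⁺/Cu is oxidized (anode).
E°cell = +0.86 − (+0.33) = +0.53 V, with n = 2 electrons transferred.
For the overall reaction Hg²⁺(aq) + Cu(s) → Hg(l) + Cu²⁺(aq), Q = [Cu²⁺(aq)] / [Hg²⁺(aq)] = 0.00294, giving log Q = −2.531.
By the Nernst equation, E = +0.53 − (0.0591/2)·(−2.531) = +0.60 V.

+0.60 V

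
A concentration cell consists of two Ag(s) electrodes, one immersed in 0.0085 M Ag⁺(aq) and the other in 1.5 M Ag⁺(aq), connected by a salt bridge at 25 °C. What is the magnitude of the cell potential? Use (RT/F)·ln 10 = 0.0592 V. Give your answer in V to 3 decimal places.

0.133 V

For a concentration cell E°cell = 0, since both electrodes use the same couple.
The compartment with the higher Ag⁺(aq) concentration (1.5 M) acts as the cathode; ions are reduced there and produced at the dilute (0.0085 M) anode.
With n = 1, Ecell = −(0.0592/1)·log([dilute]/[conc]) = −(0.0592/1)·log(0.0085/1.5) = +0.133 V.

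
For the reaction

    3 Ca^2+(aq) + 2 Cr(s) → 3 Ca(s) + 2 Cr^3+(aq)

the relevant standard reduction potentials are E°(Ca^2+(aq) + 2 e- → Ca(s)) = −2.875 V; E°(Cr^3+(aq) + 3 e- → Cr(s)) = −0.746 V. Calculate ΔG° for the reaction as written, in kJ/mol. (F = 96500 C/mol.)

+1233 kJ/mol

In the reaction as written Ca^2+(aq) is reduced, so the Ca²⁺/Ca couple is the cathode and Cr³⁺/Cr is the anode.
E°cell = −2.875 − (−0.746) = −2.129 V; balancing electrons gives n = 6.
ΔG° = −nFE°cell = −(6)(96500)(−2.129) J/mol = +1233 kJ/mol.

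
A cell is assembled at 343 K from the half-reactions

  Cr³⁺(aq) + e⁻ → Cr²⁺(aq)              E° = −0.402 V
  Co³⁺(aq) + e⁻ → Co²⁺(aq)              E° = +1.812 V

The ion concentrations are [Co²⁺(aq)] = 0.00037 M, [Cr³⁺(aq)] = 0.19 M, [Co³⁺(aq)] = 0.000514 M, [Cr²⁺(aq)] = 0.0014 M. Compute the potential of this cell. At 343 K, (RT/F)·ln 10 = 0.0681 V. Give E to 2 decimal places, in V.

The Co³⁺/Co²⁺ couple has the more positive E°, so it is the cathode; Cr³⁺/Cr²⁺ is the anode.
The standard potential is +1.812 − (−0.402) = +2.214 V and the balanced reaction transfers n = 1 electron.
For the overall reaction Co³⁺(aq) + Cr²⁺(aq) → Co²⁺(aq) + Cr³⁺(aq), Q = ([Co²⁺(aq)]·[Cr³⁺(aq)]) / ([Co³⁺(aq)]·[Cr²⁺(aq)]) = 97.7, giving log Q = 1.990.
E = E° − (0.0681/n)·log Q = +2.214 − (0.0681/1)(1.990) = +2.08 V.

+2.08 V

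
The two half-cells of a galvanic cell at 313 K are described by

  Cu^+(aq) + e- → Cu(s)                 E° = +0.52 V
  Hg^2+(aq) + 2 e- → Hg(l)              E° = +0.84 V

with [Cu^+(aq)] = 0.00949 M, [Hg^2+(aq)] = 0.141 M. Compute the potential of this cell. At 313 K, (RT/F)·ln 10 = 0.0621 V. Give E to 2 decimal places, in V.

The Hg²⁺/Hg couple has the more positive E°, so it is the cathode; Cu⁺/Cu is the anode.
E°cell = E°cat − E°an = +0.84 − (+0.52) = +0.32 V; n = 2.
The balanced reaction is Hg^2+(aq) + 2 Cu(s) → Hg(l) + 2 Cu^+(aq), so Q = [Cu^+(aq)]^2 / [Hg^2+(aq)] = 0.000639 and log Q = −3.195.
Applying E = E° − (RT ln10/nF)·log Q gives +0.32 − (0.0621/2)(−3.195) = +0.42 V.

+0.42 V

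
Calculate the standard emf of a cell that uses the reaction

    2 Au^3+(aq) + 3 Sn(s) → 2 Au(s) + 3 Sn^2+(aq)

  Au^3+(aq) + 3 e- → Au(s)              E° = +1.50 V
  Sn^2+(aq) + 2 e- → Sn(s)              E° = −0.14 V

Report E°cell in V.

+1.64 V

Au^3+(aq) gains electrons, so the Au³⁺/Au couple is the cathode; the Sn²⁺/Sn couple is the anode.
E°cell = E°(cathode) − E°(anode) = +1.50 − (−0.14) = +1.64 V.
The positive value indicates the reaction is spontaneous as written.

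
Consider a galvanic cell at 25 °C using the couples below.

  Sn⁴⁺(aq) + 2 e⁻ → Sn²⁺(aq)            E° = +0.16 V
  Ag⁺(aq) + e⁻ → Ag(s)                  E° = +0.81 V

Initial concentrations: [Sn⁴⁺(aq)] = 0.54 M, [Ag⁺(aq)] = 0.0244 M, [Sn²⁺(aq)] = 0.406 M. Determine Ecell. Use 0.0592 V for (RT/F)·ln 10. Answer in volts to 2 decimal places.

+0.55 V

Ag⁺/Ag is reduced (cathode, E° = +0.81 V) and Sn⁴⁺/Sn²⁺ is oxidized (anode).
E°cell = +0.81 − (+0.16) = +0.65 V, with n = 2 electrons transferred.
Balancing gives 2 Ag⁺(aq) + Sn²⁺(aq) → 2 Ag(s) + Sn⁴⁺(aq); hence Q = [Sn⁴⁺(aq)] / ([Ag⁺(aq)]^2·[Sn²⁺(aq)]) = 2.23×10^3 (log Q = 3.349).
E = E° − (0.0592/n)·log Q = +0.65 − (0.0592/2)(3.349) = +0.55 V.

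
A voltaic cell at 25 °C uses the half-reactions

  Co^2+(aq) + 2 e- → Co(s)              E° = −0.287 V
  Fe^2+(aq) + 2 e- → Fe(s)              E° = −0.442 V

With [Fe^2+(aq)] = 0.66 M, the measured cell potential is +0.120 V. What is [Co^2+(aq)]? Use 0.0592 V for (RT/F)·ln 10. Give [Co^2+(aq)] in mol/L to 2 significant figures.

0.043 M

The Co²⁺/Co couple has the larger reduction potential, so it is the cathode: E°cell = −0.287 − (−0.442) = +0.155 V and n = 2.
From the Nernst equation, log Q = n(E° − E)/0.0592 = 2·(+0.155 − (+0.120))/0.0592 = 1.182.
For Co^2+(aq) + Fe(s) → Co(s) + Fe^2+(aq), the reaction quotient is Q = [Fe^2+(aq)] / [Co^2+(aq)].
Isolating [Co^2+(aq)] in Q = 10^{1.182} yields log [Co^2+(aq)] = −1.362, i.e. 0.043 M.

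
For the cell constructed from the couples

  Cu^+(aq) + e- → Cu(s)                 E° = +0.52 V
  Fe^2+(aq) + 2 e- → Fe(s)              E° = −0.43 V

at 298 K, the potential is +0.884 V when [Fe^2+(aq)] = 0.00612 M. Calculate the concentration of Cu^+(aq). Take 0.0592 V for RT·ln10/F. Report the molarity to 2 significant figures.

0.0060 M

The Cu⁺/Cu couple has the larger reduction potential, so it is the cathode: E°cell = +0.52 − (−0.43) = +0.95 V and n = 2.
From the Nernst equation, log Q = n(E° − E)/0.0592 = 2·(+0.95 − (+0.884))/0.0592 = 2.230.
For 2 Cu^+(aq) + Fe(s) → 2 Cu(s) + Fe^2+(aq), the reaction quotient is Q = [Fe^2+(aq)] / [Cu^+(aq)]^2.
Isolating [Cu^+(aq)] in Q = 10^{2.230} yields log [Cu^+(aq)] = −2.222, i.e. 0.0060 M.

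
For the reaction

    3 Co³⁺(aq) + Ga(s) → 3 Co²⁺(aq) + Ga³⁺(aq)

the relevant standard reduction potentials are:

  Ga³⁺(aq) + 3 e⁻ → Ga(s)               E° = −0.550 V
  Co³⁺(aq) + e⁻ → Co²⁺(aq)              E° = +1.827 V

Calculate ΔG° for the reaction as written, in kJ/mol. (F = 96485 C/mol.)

−688 kJ/mol

In the reaction as written Co³⁺(aq) is reduced, so the Co³⁺/Co²⁺ couple is the cathode and Ga³⁺/Ga is the anode.
E°cell = +1.827 − (−0.550) = +2.377 V; balancing electrons gives n = 3.
ΔG° = −nFE°cell = −(3)(96485)(+2.377) J/mol = −688 kJ/mol.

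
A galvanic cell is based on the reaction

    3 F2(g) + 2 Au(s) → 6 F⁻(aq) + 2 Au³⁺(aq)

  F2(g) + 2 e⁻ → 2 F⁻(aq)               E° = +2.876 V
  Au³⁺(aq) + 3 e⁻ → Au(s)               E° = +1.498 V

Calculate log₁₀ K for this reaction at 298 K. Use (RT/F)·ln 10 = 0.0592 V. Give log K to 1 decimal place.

The F₂/F⁻ couple is reduced (cathode); E°cell = +2.876 − (+1.498) = +1.378 V with n = 6.
At equilibrium E = 0, so log K = nE°cell / 0.0592 = (6)(+1.378) / 0.0592 = 139.7.

log K = 139.7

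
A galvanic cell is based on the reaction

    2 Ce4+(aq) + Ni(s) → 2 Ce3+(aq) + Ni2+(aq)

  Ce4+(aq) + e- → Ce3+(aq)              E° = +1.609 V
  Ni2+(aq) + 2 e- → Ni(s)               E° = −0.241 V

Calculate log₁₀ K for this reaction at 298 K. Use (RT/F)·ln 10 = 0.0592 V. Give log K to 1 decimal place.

log K = 62.5

The Ce⁴⁺/Ce³⁺ couple is reduced (cathode); E°cell = +1.609 − (−0.241) = +1.850 V with n = 2.
At equilibrium E = 0, so log K = nE°cell / 0.0592 = (2)(+1.850) / 0.0592 = 62.5.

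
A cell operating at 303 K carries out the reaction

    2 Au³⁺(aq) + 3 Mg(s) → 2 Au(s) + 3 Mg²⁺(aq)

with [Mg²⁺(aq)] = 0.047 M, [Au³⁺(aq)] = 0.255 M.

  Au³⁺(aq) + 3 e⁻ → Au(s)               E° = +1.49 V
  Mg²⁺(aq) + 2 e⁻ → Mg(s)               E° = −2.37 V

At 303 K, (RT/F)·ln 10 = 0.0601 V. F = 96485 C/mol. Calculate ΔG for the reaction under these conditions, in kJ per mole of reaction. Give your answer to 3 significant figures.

E°cell = +1.49 − (−2.37) = +3.86 V; the balanced reaction transfers n = 6 electrons.
The reaction quotient is [Mg²⁺(aq)]^3 / [Au³⁺(aq)]^2 = 0.0016; by Nernst, E = +3.86 − (0.0601/6)(−2.797) = +3.8880 V.
Finally ΔG = −nFE = −(6)(96485 C/mol)(+3.8880 V) = −2250 kJ/mol.

−2250 kJ/mol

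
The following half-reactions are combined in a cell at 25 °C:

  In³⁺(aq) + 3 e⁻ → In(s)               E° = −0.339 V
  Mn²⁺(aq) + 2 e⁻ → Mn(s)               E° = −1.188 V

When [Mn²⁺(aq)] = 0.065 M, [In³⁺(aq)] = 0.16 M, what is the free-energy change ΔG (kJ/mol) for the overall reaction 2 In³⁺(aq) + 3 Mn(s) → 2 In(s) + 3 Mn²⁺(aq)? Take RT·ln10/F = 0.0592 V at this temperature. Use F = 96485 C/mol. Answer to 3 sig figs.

−503 kJ/mol

E°cell = −0.339 − (−1.188) = +0.849 V; the balanced reaction transfers n = 6 electrons.
The reaction quotient is [Mn²⁺(aq)]^3 / [In³⁺(aq)]^2 = 0.0107; by Nernst, E = +0.849 − (0.0592/6)(−1.969) = +0.8684 V.
Finally ΔG = −nFE = −(6)(96485 C/mol)(+0.8684 V) = −503 kJ/mol.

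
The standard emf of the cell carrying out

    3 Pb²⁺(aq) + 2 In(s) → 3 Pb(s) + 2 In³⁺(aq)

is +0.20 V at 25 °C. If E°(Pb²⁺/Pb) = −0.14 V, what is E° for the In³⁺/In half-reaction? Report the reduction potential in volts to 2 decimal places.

In the reaction as written the Pb²⁺/Pb couple is reduced (cathode) and In³⁺/In is oxidized (anode), so E°cell = E°(Pb²⁺/Pb) − E°(In³⁺/In).
E°(In³⁺/In) = E°(cathode) − E°cell = −0.14 − (+0.20) = −0.34 V.

−0.34 V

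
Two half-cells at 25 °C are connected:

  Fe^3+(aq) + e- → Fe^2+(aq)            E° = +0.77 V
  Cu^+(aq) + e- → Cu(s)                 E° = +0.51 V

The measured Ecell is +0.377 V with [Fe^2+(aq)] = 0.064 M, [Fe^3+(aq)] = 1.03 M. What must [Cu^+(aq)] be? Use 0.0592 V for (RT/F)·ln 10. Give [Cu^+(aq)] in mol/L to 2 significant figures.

0.17 M

Fe³⁺/Fe²⁺ is the cathode (higher E°); E°cell = +0.77 − (+0.51) = +0.26 V with n = 1.
Rearranging E = E° − (0.0592/n)·log Q gives log Q = 1(+0.26 − (+0.377))/0.0592 = −1.976.
The balanced reaction is Fe^3+(aq) + Cu(s) → Fe^2+(aq) + Cu^+(aq), so Q = ([Fe^2+(aq)]·[Cu^+(aq)]) / [Fe^3+(aq)].
Substituting the known concentrations and solving, log [Cu^+(aq)] = −0.769 and [Cu^+(aq)] = 0.17 M.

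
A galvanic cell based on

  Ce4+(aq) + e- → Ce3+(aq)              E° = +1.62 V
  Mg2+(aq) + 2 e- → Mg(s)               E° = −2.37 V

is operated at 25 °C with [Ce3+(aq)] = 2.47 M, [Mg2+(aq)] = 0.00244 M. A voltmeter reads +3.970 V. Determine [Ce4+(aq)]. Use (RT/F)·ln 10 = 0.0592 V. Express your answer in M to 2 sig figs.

The Ce⁴⁺/Ce³⁺ couple has the larger reduction potential, so it is the cathode: E°cell = +1.62 − (−2.37) = +3.99 V and n = 2.
Since E = E° − (0.0592/n)·log Q, log Q = n(E° − E)/0.0592 = 0.676.
For 2 Ce4+(aq) + Mg(s) → 2 Ce3+(aq) + Mg2+(aq), the reaction quotient is Q = ([Ce3+(aq)]^2·[Mg2+(aq)]) / [Ce4+(aq)]^2.
Solving for the unknown gives log [Ce4+(aq)] = −1.252, so [Ce4+(aq)] ≈ 0.056 M.

0.056 M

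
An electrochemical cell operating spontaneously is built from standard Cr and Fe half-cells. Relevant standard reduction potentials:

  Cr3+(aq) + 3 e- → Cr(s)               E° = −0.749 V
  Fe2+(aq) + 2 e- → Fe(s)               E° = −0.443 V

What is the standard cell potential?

+0.306 V

Of the two couples in this cell, the one with the more positive reduction potential is reduced at the cathode: here that is Fe²⁺/Fe (−0.443 V); Cr³⁺/Cr (−0.749 V) is the anode.
E°cell = E°(cathode) − E°(anode) = −0.443 − (−0.749) = +0.306 V.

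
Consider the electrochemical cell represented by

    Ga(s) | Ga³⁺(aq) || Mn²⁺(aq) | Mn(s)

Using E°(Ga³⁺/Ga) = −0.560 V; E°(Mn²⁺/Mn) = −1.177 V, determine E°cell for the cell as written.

By convention the left-hand electrode in cell notation is the anode (oxidation) and the right-hand electrode is the cathode (reduction).
E°cell = E°(right) − E°(left) = −1.177 − (−0.560) = −0.617 V.
The negative sign shows that, as written, the cell would require an external voltage to drive the reaction.

−0.617 V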